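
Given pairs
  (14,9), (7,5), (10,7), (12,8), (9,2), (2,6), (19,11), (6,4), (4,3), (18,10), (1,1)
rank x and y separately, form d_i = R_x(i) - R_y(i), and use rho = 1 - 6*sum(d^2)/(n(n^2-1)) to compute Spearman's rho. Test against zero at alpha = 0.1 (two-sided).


Step 1: Rank x and y separately (midranks; no ties here).
rank(x): 14->9, 7->5, 10->7, 12->8, 9->6, 2->2, 19->11, 6->4, 4->3, 18->10, 1->1
rank(y): 9->9, 5->5, 7->7, 8->8, 2->2, 6->6, 11->11, 4->4, 3->3, 10->10, 1->1
Step 2: d_i = R_x(i) - R_y(i); compute d_i^2.
  (9-9)^2=0, (5-5)^2=0, (7-7)^2=0, (8-8)^2=0, (6-2)^2=16, (2-6)^2=16, (11-11)^2=0, (4-4)^2=0, (3-3)^2=0, (10-10)^2=0, (1-1)^2=0
sum(d^2) = 32.
Step 3: rho = 1 - 6*32 / (11*(11^2 - 1)) = 1 - 192/1320 = 0.854545.
Step 4: Under H0, t = rho * sqrt((n-2)/(1-rho^2)) = 4.9360 ~ t(9).
Step 5: Two-sided p-value from the t-distribution with 9 df = 0.000807.
Step 6: alpha = 0.1. reject H0.

rho = 0.8545, p = 0.000807, reject H0 at alpha = 0.1.


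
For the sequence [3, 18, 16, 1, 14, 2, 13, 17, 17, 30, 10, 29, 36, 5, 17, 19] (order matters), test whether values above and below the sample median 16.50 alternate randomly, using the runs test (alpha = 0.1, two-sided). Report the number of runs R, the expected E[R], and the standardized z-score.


Step 1: Compute median = 16.50; label A = above, B = below.
Labels in order: BABBBBBAAABAABAA  (n_A = 8, n_B = 8)
Step 2: Count runs R = 8.
Step 3: Under H0 (random ordering), E[R] = 2*n_A*n_B/(n_A+n_B) + 1 = 2*8*8/16 + 1 = 9.0000.
        Var[R] = 2*n_A*n_B*(2*n_A*n_B - n_A - n_B) / ((n_A+n_B)^2 * (n_A+n_B-1)) = 14336/3840 = 3.7333.
        SD[R] = 1.9322.
Step 4: Continuity-corrected z = (R + 0.5 - E[R]) / SD[R] = (8 + 0.5 - 9.0000) / 1.9322 = -0.2588.
Step 5: Two-sided p-value via normal approximation = 2*(1 - Phi(|z|)) = 0.795809.
Step 6: alpha = 0.1. fail to reject H0.

R = 8, z = -0.2588, p = 0.795809, fail to reject H0.


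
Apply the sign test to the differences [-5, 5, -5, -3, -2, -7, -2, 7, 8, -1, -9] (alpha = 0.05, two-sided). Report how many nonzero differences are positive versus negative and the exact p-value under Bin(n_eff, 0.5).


Step 1: Discard zero differences. Original n = 11; n_eff = number of nonzero differences = 11.
Nonzero differences (with sign): -5, +5, -5, -3, -2, -7, -2, +7, +8, -1, -9
Step 2: Count signs: positive = 3, negative = 8.
Step 3: Under H0: P(positive) = 0.5, so the number of positives S ~ Bin(11, 0.5).
Step 4: Two-sided exact p-value = sum of Bin(11,0.5) probabilities at or below the observed probability = 0.226562.
Step 5: alpha = 0.05. fail to reject H0.

n_eff = 11, pos = 3, neg = 8, p = 0.226562, fail to reject H0.


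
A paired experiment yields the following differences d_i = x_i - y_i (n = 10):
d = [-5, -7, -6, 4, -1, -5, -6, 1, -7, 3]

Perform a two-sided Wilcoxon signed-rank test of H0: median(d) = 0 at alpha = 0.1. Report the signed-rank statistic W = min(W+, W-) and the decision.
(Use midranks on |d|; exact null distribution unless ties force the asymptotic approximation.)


Step 1: Drop any zero differences (none here) and take |d_i|.
|d| = [5, 7, 6, 4, 1, 5, 6, 1, 7, 3]
Step 2: Midrank |d_i| (ties get averaged ranks).
ranks: |5|->5.5, |7|->9.5, |6|->7.5, |4|->4, |1|->1.5, |5|->5.5, |6|->7.5, |1|->1.5, |7|->9.5, |3|->3
Step 3: Attach original signs; sum ranks with positive sign and with negative sign.
W+ = 4 + 1.5 + 3 = 8.5
W- = 5.5 + 9.5 + 7.5 + 1.5 + 5.5 + 7.5 + 9.5 = 46.5
(Check: W+ + W- = 55 should equal n(n+1)/2 = 55.)
Step 4: Test statistic W = min(W+, W-) = 8.5.
Step 5: Ties in |d|, so use the tie-corrected normal approximation.
        E[W] = n(n+1)/4 = 10*11/4 = 27.5.
        Tie groups: |d|=1 (t=2), |d|=5 (t=2), |d|=6 (t=2), |d|=7 (t=2); sum(t^3 - t) = 24.
        Var[W] = n(n+1)(2n+1)/24 - sum(t^3-t)/48 = 2310/24 - 24/48 = 95.75.
        z = (W - E[W]) / sqrt(Var[W]) = (8.5 - 27.5) / 9.7852 = -1.9417.
        Two-sided p = 2*Phi(z) = 0.052172.
Step 6: alpha = 0.1. reject H0.

W+ = 8.5, W- = 46.5, W = min = 8.5, p = 0.052172, reject H0.


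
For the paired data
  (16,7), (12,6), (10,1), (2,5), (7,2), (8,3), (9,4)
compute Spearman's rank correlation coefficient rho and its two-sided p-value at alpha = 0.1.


Step 1: Rank x and y separately (midranks; no ties here).
rank(x): 16->7, 12->6, 10->5, 2->1, 7->2, 8->3, 9->4
rank(y): 7->7, 6->6, 1->1, 5->5, 2->2, 3->3, 4->4
Step 2: d_i = R_x(i) - R_y(i); compute d_i^2.
  (7-7)^2=0, (6-6)^2=0, (5-1)^2=16, (1-5)^2=16, (2-2)^2=0, (3-3)^2=0, (4-4)^2=0
sum(d^2) = 32.
Step 3: rho = 1 - 6*32 / (7*(7^2 - 1)) = 1 - 192/336 = 0.428571.
Step 4: Under H0, t = rho * sqrt((n-2)/(1-rho^2)) = 1.0607 ~ t(5).
Step 5: Two-sided p-value from the t-distribution with 5 df = 0.337368.
Step 6: alpha = 0.1. fail to reject H0.

rho = 0.4286, p = 0.337368, fail to reject H0 at alpha = 0.1.


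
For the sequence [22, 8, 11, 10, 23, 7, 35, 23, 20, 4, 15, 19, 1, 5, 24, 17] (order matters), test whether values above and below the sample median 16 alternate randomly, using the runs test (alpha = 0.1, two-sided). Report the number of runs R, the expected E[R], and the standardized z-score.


Step 1: Compute median = 16; label A = above, B = below.
Labels in order: ABBBABAAABBABBAA  (n_A = 8, n_B = 8)
Step 2: Count runs R = 9.
Step 3: Under H0 (random ordering), E[R] = 2*n_A*n_B/(n_A+n_B) + 1 = 2*8*8/16 + 1 = 9.0000.
        Var[R] = 2*n_A*n_B*(2*n_A*n_B - n_A - n_B) / ((n_A+n_B)^2 * (n_A+n_B-1)) = 14336/3840 = 3.7333.
        SD[R] = 1.9322.
Step 4: R = E[R], so z = 0 with no continuity correction.
Step 5: Two-sided p-value via normal approximation = 2*(1 - Phi(|z|)) = 1.000000.
Step 6: alpha = 0.1. fail to reject H0.

R = 9, z = 0.0000, p = 1.000000, fail to reject H0.


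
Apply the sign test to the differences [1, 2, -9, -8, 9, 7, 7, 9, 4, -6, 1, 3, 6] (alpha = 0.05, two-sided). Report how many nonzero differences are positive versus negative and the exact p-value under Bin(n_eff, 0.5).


Step 1: Discard zero differences. Original n = 13; n_eff = number of nonzero differences = 13.
Nonzero differences (with sign): +1, +2, -9, -8, +9, +7, +7, +9, +4, -6, +1, +3, +6
Step 2: Count signs: positive = 10, negative = 3.
Step 3: Under H0: P(positive) = 0.5, so the number of positives S ~ Bin(13, 0.5).
Step 4: Two-sided exact p-value = sum of Bin(13,0.5) probabilities at or below the observed probability = 0.092285.
Step 5: alpha = 0.05. fail to reject H0.

n_eff = 13, pos = 10, neg = 3, p = 0.092285, fail to reject H0.


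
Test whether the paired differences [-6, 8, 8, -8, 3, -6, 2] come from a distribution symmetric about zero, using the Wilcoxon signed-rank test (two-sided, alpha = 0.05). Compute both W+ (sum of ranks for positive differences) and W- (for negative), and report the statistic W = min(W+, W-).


Step 1: Drop any zero differences (none here) and take |d_i|.
|d| = [6, 8, 8, 8, 3, 6, 2]
Step 2: Midrank |d_i| (ties get averaged ranks).
ranks: |6|->3.5, |8|->6, |8|->6, |8|->6, |3|->2, |6|->3.5, |2|->1
Step 3: Attach original signs; sum ranks with positive sign and with negative sign.
W+ = 6 + 6 + 2 + 1 = 15
W- = 3.5 + 6 + 3.5 = 13
(Check: W+ + W- = 28 should equal n(n+1)/2 = 28.)
Step 4: Test statistic W = min(W+, W-) = 13.
Step 5: Ties in |d|, so use the tie-corrected normal approximation.
        E[W] = n(n+1)/4 = 7*8/4 = 14.
        Tie groups: |d|=6 (t=2), |d|=8 (t=3); sum(t^3 - t) = 30.
        Var[W] = n(n+1)(2n+1)/24 - sum(t^3-t)/48 = 840/24 - 30/48 = 34.375.
        z = (W - E[W]) / sqrt(Var[W]) = (13 - 14) / 5.8630 = -0.1706.
        Two-sided p = 2*Phi(z) = 0.864569.
Step 6: alpha = 0.05. fail to reject H0.

W+ = 15, W- = 13, W = min = 13, p = 0.864569, fail to reject H0.


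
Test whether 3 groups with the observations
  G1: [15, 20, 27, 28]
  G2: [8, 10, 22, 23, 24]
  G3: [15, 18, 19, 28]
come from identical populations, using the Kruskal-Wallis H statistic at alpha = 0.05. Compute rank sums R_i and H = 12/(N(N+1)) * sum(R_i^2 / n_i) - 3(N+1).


Step 1: Combine all N = 13 observations and assign midranks.
sorted (value, group, rank): (8,G2,1), (10,G2,2), (15,G1,3.5), (15,G3,3.5), (18,G3,5), (19,G3,6), (20,G1,7), (22,G2,8), (23,G2,9), (24,G2,10), (27,G1,11), (28,G1,12.5), (28,G3,12.5)
Step 2: Sum ranks within each group.
R_1 = 34 (n_1 = 4)
R_2 = 30 (n_2 = 5)
R_3 = 27 (n_3 = 4)
Step 3: H = 12/(N(N+1)) * sum(R_i^2/n_i) - 3(N+1)
     = 12/(13*14) * (34^2/4 + 30^2/5 + 27^2/4) - 3*14
     = 0.065934 * 651.25 - 42
     = 0.939560.
Step 4: Ties present; correction factor C = 1 - 12/(13^3 - 13) = 0.994505. Corrected H = 0.939560 / 0.994505 = 0.944751.
Step 5: Under H0, H ~ chi^2(2); p-value = 0.623519.
Step 6: alpha = 0.05. fail to reject H0.

H = 0.9448, df = 2, p = 0.623519, fail to reject H0.


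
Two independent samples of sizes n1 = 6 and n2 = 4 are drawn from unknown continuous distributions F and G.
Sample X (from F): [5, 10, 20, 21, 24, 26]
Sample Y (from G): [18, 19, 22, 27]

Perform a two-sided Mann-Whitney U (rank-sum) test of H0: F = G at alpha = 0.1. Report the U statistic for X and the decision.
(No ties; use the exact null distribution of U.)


Step 1: Combine and sort all 10 observations; assign midranks.
sorted (value, group): (5,X), (10,X), (18,Y), (19,Y), (20,X), (21,X), (22,Y), (24,X), (26,X), (27,Y)
ranks: 5->1, 10->2, 18->3, 19->4, 20->5, 21->6, 22->7, 24->8, 26->9, 27->10
Step 2: Rank sum for X: R1 = 1 + 2 + 5 + 6 + 8 + 9 = 31.
Step 3: U_X = R1 - n1(n1+1)/2 = 31 - 6*7/2 = 31 - 21 = 10.
       U_Y = n1*n2 - U_X = 24 - 10 = 14.
Step 4: No ties, so the exact null distribution of U (based on enumerating the C(10,6) = 210 equally likely rank assignments) gives the two-sided p-value.
Step 5: p-value = 0.761905; compare to alpha = 0.1. fail to reject H0.

U_X = 10, p = 0.761905, fail to reject H0 at alpha = 0.1.


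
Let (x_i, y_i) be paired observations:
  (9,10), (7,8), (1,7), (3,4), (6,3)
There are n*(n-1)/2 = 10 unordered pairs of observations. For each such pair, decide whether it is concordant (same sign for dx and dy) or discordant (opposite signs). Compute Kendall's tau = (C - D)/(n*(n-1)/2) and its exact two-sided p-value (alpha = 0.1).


Step 1: Enumerate the 10 unordered pairs (i,j) with i<j and classify each by sign(x_j-x_i) * sign(y_j-y_i).
  (1,2):dx=-2,dy=-2->C; (1,3):dx=-8,dy=-3->C; (1,4):dx=-6,dy=-6->C; (1,5):dx=-3,dy=-7->C
  (2,3):dx=-6,dy=-1->C; (2,4):dx=-4,dy=-4->C; (2,5):dx=-1,dy=-5->C; (3,4):dx=+2,dy=-3->D
  (3,5):dx=+5,dy=-4->D; (4,5):dx=+3,dy=-1->D
Step 2: C = 7, D = 3, total pairs = 10.
Step 3: tau = (C - D)/(n(n-1)/2) = (7 - 3)/10 = 0.400000.
Step 4: Exact two-sided p-value (enumerate n! = 120 permutations of y under H0): p = 0.483333.
Step 5: alpha = 0.1. fail to reject H0.

tau_b = 0.4000 (C=7, D=3), p = 0.483333, fail to reject H0.


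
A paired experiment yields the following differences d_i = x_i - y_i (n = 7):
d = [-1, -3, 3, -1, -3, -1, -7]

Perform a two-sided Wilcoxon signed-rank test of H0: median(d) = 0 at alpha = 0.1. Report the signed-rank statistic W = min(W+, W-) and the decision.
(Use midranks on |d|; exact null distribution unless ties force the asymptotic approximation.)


Step 1: Drop any zero differences (none here) and take |d_i|.
|d| = [1, 3, 3, 1, 3, 1, 7]
Step 2: Midrank |d_i| (ties get averaged ranks).
ranks: |1|->2, |3|->5, |3|->5, |1|->2, |3|->5, |1|->2, |7|->7
Step 3: Attach original signs; sum ranks with positive sign and with negative sign.
W+ = 5 = 5
W- = 2 + 5 + 2 + 5 + 2 + 7 = 23
(Check: W+ + W- = 28 should equal n(n+1)/2 = 28.)
Step 4: Test statistic W = min(W+, W-) = 5.
Step 5: Ties in |d|, so use the tie-corrected normal approximation.
        E[W] = n(n+1)/4 = 7*8/4 = 14.
        Tie groups: |d|=1 (t=3), |d|=3 (t=3); sum(t^3 - t) = 48.
        Var[W] = n(n+1)(2n+1)/24 - sum(t^3-t)/48 = 840/24 - 48/48 = 34.
        z = (W - E[W]) / sqrt(Var[W]) = (5 - 14) / 5.8310 = -1.5435.
        Two-sided p = 2*Phi(z) = 0.122713.
Step 6: alpha = 0.1. fail to reject H0.

W+ = 5, W- = 23, W = min = 5, p = 0.122713, fail to reject H0.


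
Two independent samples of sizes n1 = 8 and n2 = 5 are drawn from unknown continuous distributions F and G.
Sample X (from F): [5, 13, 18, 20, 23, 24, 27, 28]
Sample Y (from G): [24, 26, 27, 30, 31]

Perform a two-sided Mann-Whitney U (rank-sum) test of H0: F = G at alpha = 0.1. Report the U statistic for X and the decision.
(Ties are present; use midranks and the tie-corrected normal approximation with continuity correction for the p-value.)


Step 1: Combine and sort all 13 observations; assign midranks.
sorted (value, group): (5,X), (13,X), (18,X), (20,X), (23,X), (24,X), (24,Y), (26,Y), (27,X), (27,Y), (28,X), (30,Y), (31,Y)
ranks: 5->1, 13->2, 18->3, 20->4, 23->5, 24->6.5, 24->6.5, 26->8, 27->9.5, 27->9.5, 28->11, 30->12, 31->13
Step 2: Rank sum for X: R1 = 1 + 2 + 3 + 4 + 5 + 6.5 + 9.5 + 11 = 42.
Step 3: U_X = R1 - n1(n1+1)/2 = 42 - 8*9/2 = 42 - 36 = 6.
       U_Y = n1*n2 - U_X = 40 - 6 = 34.
Step 4: Ties are present, so use the tie-corrected normal approximation (with continuity correction) for the p-value.
Step 5: p-value = 0.047519; compare to alpha = 0.1. reject H0.

U_X = 6, p = 0.047519, reject H0 at alpha = 0.1.


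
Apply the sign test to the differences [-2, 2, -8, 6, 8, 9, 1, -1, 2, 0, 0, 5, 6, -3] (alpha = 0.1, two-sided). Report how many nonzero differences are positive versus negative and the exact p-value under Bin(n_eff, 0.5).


Step 1: Discard zero differences. Original n = 14; n_eff = number of nonzero differences = 12.
Nonzero differences (with sign): -2, +2, -8, +6, +8, +9, +1, -1, +2, +5, +6, -3
Step 2: Count signs: positive = 8, negative = 4.
Step 3: Under H0: P(positive) = 0.5, so the number of positives S ~ Bin(12, 0.5).
Step 4: Two-sided exact p-value = sum of Bin(12,0.5) probabilities at or below the observed probability = 0.387695.
Step 5: alpha = 0.1. fail to reject H0.

n_eff = 12, pos = 8, neg = 4, p = 0.387695, fail to reject H0.


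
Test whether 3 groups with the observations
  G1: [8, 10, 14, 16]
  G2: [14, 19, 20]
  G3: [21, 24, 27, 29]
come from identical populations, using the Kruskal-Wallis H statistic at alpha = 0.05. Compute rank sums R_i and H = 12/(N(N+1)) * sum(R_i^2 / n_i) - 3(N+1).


Step 1: Combine all N = 11 observations and assign midranks.
sorted (value, group, rank): (8,G1,1), (10,G1,2), (14,G1,3.5), (14,G2,3.5), (16,G1,5), (19,G2,6), (20,G2,7), (21,G3,8), (24,G3,9), (27,G3,10), (29,G3,11)
Step 2: Sum ranks within each group.
R_1 = 11.5 (n_1 = 4)
R_2 = 16.5 (n_2 = 3)
R_3 = 38 (n_3 = 4)
Step 3: H = 12/(N(N+1)) * sum(R_i^2/n_i) - 3(N+1)
     = 12/(11*12) * (11.5^2/4 + 16.5^2/3 + 38^2/4) - 3*12
     = 0.090909 * 484.812 - 36
     = 8.073864.
Step 4: Ties present; correction factor C = 1 - 6/(11^3 - 11) = 0.995455. Corrected H = 8.073864 / 0.995455 = 8.110731.
Step 5: Under H0, H ~ chi^2(2); p-value = 0.017329.
Step 6: alpha = 0.05. reject H0.

H = 8.1107, df = 2, p = 0.017329, reject H0.


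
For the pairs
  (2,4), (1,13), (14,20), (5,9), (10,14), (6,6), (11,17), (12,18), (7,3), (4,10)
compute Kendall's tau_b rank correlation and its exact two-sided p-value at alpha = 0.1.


Step 1: Enumerate the 45 unordered pairs (i,j) with i<j and classify each by sign(x_j-x_i) * sign(y_j-y_i).
  (1,2):dx=-1,dy=+9->D; (1,3):dx=+12,dy=+16->C; (1,4):dx=+3,dy=+5->C; (1,5):dx=+8,dy=+10->C
  (1,6):dx=+4,dy=+2->C; (1,7):dx=+9,dy=+13->C; (1,8):dx=+10,dy=+14->C; (1,9):dx=+5,dy=-1->D
  (1,10):dx=+2,dy=+6->C; (2,3):dx=+13,dy=+7->C; (2,4):dx=+4,dy=-4->D; (2,5):dx=+9,dy=+1->C
  (2,6):dx=+5,dy=-7->D; (2,7):dx=+10,dy=+4->C; (2,8):dx=+11,dy=+5->C; (2,9):dx=+6,dy=-10->D
  (2,10):dx=+3,dy=-3->D; (3,4):dx=-9,dy=-11->C; (3,5):dx=-4,dy=-6->C; (3,6):dx=-8,dy=-14->C
  (3,7):dx=-3,dy=-3->C; (3,8):dx=-2,dy=-2->C; (3,9):dx=-7,dy=-17->C; (3,10):dx=-10,dy=-10->C
  (4,5):dx=+5,dy=+5->C; (4,6):dx=+1,dy=-3->D; (4,7):dx=+6,dy=+8->C; (4,8):dx=+7,dy=+9->C
  (4,9):dx=+2,dy=-6->D; (4,10):dx=-1,dy=+1->D; (5,6):dx=-4,dy=-8->C; (5,7):dx=+1,dy=+3->C
  (5,8):dx=+2,dy=+4->C; (5,9):dx=-3,dy=-11->C; (5,10):dx=-6,dy=-4->C; (6,7):dx=+5,dy=+11->C
  (6,8):dx=+6,dy=+12->C; (6,9):dx=+1,dy=-3->D; (6,10):dx=-2,dy=+4->D; (7,8):dx=+1,dy=+1->C
  (7,9):dx=-4,dy=-14->C; (7,10):dx=-7,dy=-7->C; (8,9):dx=-5,dy=-15->C; (8,10):dx=-8,dy=-8->C
  (9,10):dx=-3,dy=+7->D
Step 2: C = 33, D = 12, total pairs = 45.
Step 3: tau = (C - D)/(n(n-1)/2) = (33 - 12)/45 = 0.466667.
Step 4: Exact two-sided p-value (enumerate n! = 3628800 permutations of y under H0): p = 0.072550.
Step 5: alpha = 0.1. reject H0.

tau_b = 0.4667 (C=33, D=12), p = 0.072550, reject H0.


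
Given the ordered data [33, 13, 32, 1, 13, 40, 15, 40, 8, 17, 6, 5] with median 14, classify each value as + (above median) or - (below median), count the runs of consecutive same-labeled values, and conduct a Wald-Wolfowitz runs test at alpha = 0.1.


Step 1: Compute median = 14; label A = above, B = below.
Labels in order: ABABBAAABABB  (n_A = 6, n_B = 6)
Step 2: Count runs R = 8.
Step 3: Under H0 (random ordering), E[R] = 2*n_A*n_B/(n_A+n_B) + 1 = 2*6*6/12 + 1 = 7.0000.
        Var[R] = 2*n_A*n_B*(2*n_A*n_B - n_A - n_B) / ((n_A+n_B)^2 * (n_A+n_B-1)) = 4320/1584 = 2.7273.
        SD[R] = 1.6514.
Step 4: Continuity-corrected z = (R - 0.5 - E[R]) / SD[R] = (8 - 0.5 - 7.0000) / 1.6514 = 0.3028.
Step 5: Two-sided p-value via normal approximation = 2*(1 - Phi(|z|)) = 0.762069.
Step 6: alpha = 0.1. fail to reject H0.

R = 8, z = 0.3028, p = 0.762069, fail to reject H0.


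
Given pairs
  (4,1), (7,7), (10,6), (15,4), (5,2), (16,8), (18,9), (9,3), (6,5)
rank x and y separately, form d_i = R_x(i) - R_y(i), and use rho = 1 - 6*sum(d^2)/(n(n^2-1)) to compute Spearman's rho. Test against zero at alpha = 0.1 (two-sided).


Step 1: Rank x and y separately (midranks; no ties here).
rank(x): 4->1, 7->4, 10->6, 15->7, 5->2, 16->8, 18->9, 9->5, 6->3
rank(y): 1->1, 7->7, 6->6, 4->4, 2->2, 8->8, 9->9, 3->3, 5->5
Step 2: d_i = R_x(i) - R_y(i); compute d_i^2.
  (1-1)^2=0, (4-7)^2=9, (6-6)^2=0, (7-4)^2=9, (2-2)^2=0, (8-8)^2=0, (9-9)^2=0, (5-3)^2=4, (3-5)^2=4
sum(d^2) = 26.
Step 3: rho = 1 - 6*26 / (9*(9^2 - 1)) = 1 - 156/720 = 0.783333.
Step 4: Under H0, t = rho * sqrt((n-2)/(1-rho^2)) = 3.3341 ~ t(7).
Step 5: Two-sided p-value from the t-distribution with 7 df = 0.012520.
Step 6: alpha = 0.1. reject H0.

rho = 0.7833, p = 0.012520, reject H0 at alpha = 0.1.


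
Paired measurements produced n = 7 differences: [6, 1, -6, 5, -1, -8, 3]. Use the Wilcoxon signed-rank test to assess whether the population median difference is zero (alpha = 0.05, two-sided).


Step 1: Drop any zero differences (none here) and take |d_i|.
|d| = [6, 1, 6, 5, 1, 8, 3]
Step 2: Midrank |d_i| (ties get averaged ranks).
ranks: |6|->5.5, |1|->1.5, |6|->5.5, |5|->4, |1|->1.5, |8|->7, |3|->3
Step 3: Attach original signs; sum ranks with positive sign and with negative sign.
W+ = 5.5 + 1.5 + 4 + 3 = 14
W- = 5.5 + 1.5 + 7 = 14
(Check: W+ + W- = 28 should equal n(n+1)/2 = 28.)
Step 4: Test statistic W = min(W+, W-) = 14.
Step 5: Ties in |d|, so use the tie-corrected normal approximation.
        E[W] = n(n+1)/4 = 7*8/4 = 14.
        Tie groups: |d|=1 (t=2), |d|=6 (t=2); sum(t^3 - t) = 12.
        Var[W] = n(n+1)(2n+1)/24 - sum(t^3-t)/48 = 840/24 - 12/48 = 34.75.
        z = (W - E[W]) / sqrt(Var[W]) = (14 - 14) / 5.8949 = 0.0000.
        Two-sided p = 2*Phi(z) = 1.000000.
Step 6: alpha = 0.05. fail to reject H0.

W+ = 14, W- = 14, W = min = 14, p = 1.000000, fail to reject H0.


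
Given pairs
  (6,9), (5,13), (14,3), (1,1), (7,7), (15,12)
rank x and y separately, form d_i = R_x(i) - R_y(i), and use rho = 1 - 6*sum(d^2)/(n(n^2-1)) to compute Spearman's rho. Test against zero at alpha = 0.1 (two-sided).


Step 1: Rank x and y separately (midranks; no ties here).
rank(x): 6->3, 5->2, 14->5, 1->1, 7->4, 15->6
rank(y): 9->4, 13->6, 3->2, 1->1, 7->3, 12->5
Step 2: d_i = R_x(i) - R_y(i); compute d_i^2.
  (3-4)^2=1, (2-6)^2=16, (5-2)^2=9, (1-1)^2=0, (4-3)^2=1, (6-5)^2=1
sum(d^2) = 28.
Step 3: rho = 1 - 6*28 / (6*(6^2 - 1)) = 1 - 168/210 = 0.200000.
Step 4: Under H0, t = rho * sqrt((n-2)/(1-rho^2)) = 0.4082 ~ t(4).
Step 5: Two-sided p-value from the t-distribution with 4 df = 0.704000.
Step 6: alpha = 0.1. fail to reject H0.

rho = 0.2000, p = 0.704000, fail to reject H0 at alpha = 0.1.


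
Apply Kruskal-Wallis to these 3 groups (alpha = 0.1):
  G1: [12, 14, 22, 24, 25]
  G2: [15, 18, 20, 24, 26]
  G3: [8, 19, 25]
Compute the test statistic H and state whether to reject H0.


Step 1: Combine all N = 13 observations and assign midranks.
sorted (value, group, rank): (8,G3,1), (12,G1,2), (14,G1,3), (15,G2,4), (18,G2,5), (19,G3,6), (20,G2,7), (22,G1,8), (24,G1,9.5), (24,G2,9.5), (25,G1,11.5), (25,G3,11.5), (26,G2,13)
Step 2: Sum ranks within each group.
R_1 = 34 (n_1 = 5)
R_2 = 38.5 (n_2 = 5)
R_3 = 18.5 (n_3 = 3)
Step 3: H = 12/(N(N+1)) * sum(R_i^2/n_i) - 3(N+1)
     = 12/(13*14) * (34^2/5 + 38.5^2/5 + 18.5^2/3) - 3*14
     = 0.065934 * 641.733 - 42
     = 0.312088.
Step 4: Ties present; correction factor C = 1 - 12/(13^3 - 13) = 0.994505. Corrected H = 0.312088 / 0.994505 = 0.313812.
Step 5: Under H0, H ~ chi^2(2); p-value = 0.854784.
Step 6: alpha = 0.1. fail to reject H0.

H = 0.3138, df = 2, p = 0.854784, fail to reject H0.


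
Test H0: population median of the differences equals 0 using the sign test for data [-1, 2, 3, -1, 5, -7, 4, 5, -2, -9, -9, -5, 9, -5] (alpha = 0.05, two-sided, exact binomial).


Step 1: Discard zero differences. Original n = 14; n_eff = number of nonzero differences = 14.
Nonzero differences (with sign): -1, +2, +3, -1, +5, -7, +4, +5, -2, -9, -9, -5, +9, -5
Step 2: Count signs: positive = 6, negative = 8.
Step 3: Under H0: P(positive) = 0.5, so the number of positives S ~ Bin(14, 0.5).
Step 4: Two-sided exact p-value = sum of Bin(14,0.5) probabilities at or below the observed probability = 0.790527.
Step 5: alpha = 0.05. fail to reject H0.

n_eff = 14, pos = 6, neg = 8, p = 0.790527, fail to reject H0.


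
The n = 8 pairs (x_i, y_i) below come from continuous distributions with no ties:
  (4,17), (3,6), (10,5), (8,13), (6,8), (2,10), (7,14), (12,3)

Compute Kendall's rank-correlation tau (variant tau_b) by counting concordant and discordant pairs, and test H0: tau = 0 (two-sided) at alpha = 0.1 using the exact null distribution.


Step 1: Enumerate the 28 unordered pairs (i,j) with i<j and classify each by sign(x_j-x_i) * sign(y_j-y_i).
  (1,2):dx=-1,dy=-11->C; (1,3):dx=+6,dy=-12->D; (1,4):dx=+4,dy=-4->D; (1,5):dx=+2,dy=-9->D
  (1,6):dx=-2,dy=-7->C; (1,7):dx=+3,dy=-3->D; (1,8):dx=+8,dy=-14->D; (2,3):dx=+7,dy=-1->D
  (2,4):dx=+5,dy=+7->C; (2,5):dx=+3,dy=+2->C; (2,6):dx=-1,dy=+4->D; (2,7):dx=+4,dy=+8->C
  (2,8):dx=+9,dy=-3->D; (3,4):dx=-2,dy=+8->D; (3,5):dx=-4,dy=+3->D; (3,6):dx=-8,dy=+5->D
  (3,7):dx=-3,dy=+9->D; (3,8):dx=+2,dy=-2->D; (4,5):dx=-2,dy=-5->C; (4,6):dx=-6,dy=-3->C
  (4,7):dx=-1,dy=+1->D; (4,8):dx=+4,dy=-10->D; (5,6):dx=-4,dy=+2->D; (5,7):dx=+1,dy=+6->C
  (5,8):dx=+6,dy=-5->D; (6,7):dx=+5,dy=+4->C; (6,8):dx=+10,dy=-7->D; (7,8):dx=+5,dy=-11->D
Step 2: C = 9, D = 19, total pairs = 28.
Step 3: tau = (C - D)/(n(n-1)/2) = (9 - 19)/28 = -0.357143.
Step 4: Exact two-sided p-value (enumerate n! = 40320 permutations of y under H0): p = 0.275099.
Step 5: alpha = 0.1. fail to reject H0.

tau_b = -0.3571 (C=9, D=19), p = 0.275099, fail to reject H0.


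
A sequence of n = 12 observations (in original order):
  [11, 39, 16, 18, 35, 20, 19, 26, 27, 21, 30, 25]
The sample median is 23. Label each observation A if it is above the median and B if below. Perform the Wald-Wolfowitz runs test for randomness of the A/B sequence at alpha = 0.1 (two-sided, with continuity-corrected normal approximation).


Step 1: Compute median = 23; label A = above, B = below.
Labels in order: BABBABBAABAA  (n_A = 6, n_B = 6)
Step 2: Count runs R = 8.
Step 3: Under H0 (random ordering), E[R] = 2*n_A*n_B/(n_A+n_B) + 1 = 2*6*6/12 + 1 = 7.0000.
        Var[R] = 2*n_A*n_B*(2*n_A*n_B - n_A - n_B) / ((n_A+n_B)^2 * (n_A+n_B-1)) = 4320/1584 = 2.7273.
        SD[R] = 1.6514.
Step 4: Continuity-corrected z = (R - 0.5 - E[R]) / SD[R] = (8 - 0.5 - 7.0000) / 1.6514 = 0.3028.
Step 5: Two-sided p-value via normal approximation = 2*(1 - Phi(|z|)) = 0.762069.
Step 6: alpha = 0.1. fail to reject H0.

R = 8, z = 0.3028, p = 0.762069, fail to reject H0.


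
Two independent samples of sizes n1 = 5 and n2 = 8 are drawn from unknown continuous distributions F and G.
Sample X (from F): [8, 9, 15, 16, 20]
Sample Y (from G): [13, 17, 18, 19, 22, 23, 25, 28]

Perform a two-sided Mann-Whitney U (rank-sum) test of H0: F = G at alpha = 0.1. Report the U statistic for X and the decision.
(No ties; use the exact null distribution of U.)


Step 1: Combine and sort all 13 observations; assign midranks.
sorted (value, group): (8,X), (9,X), (13,Y), (15,X), (16,X), (17,Y), (18,Y), (19,Y), (20,X), (22,Y), (23,Y), (25,Y), (28,Y)
ranks: 8->1, 9->2, 13->3, 15->4, 16->5, 17->6, 18->7, 19->8, 20->9, 22->10, 23->11, 25->12, 28->13
Step 2: Rank sum for X: R1 = 1 + 2 + 4 + 5 + 9 = 21.
Step 3: U_X = R1 - n1(n1+1)/2 = 21 - 5*6/2 = 21 - 15 = 6.
       U_Y = n1*n2 - U_X = 40 - 6 = 34.
Step 4: No ties, so the exact null distribution of U (based on enumerating the C(13,5) = 1287 equally likely rank assignments) gives the two-sided p-value.
Step 5: p-value = 0.045066; compare to alpha = 0.1. reject H0.

U_X = 6, p = 0.045066, reject H0 at alpha = 0.1.


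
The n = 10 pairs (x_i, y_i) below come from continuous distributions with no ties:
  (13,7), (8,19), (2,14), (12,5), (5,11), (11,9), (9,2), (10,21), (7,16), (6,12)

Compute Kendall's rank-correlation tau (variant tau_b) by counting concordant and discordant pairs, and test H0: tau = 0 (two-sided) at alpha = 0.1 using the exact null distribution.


Step 1: Enumerate the 45 unordered pairs (i,j) with i<j and classify each by sign(x_j-x_i) * sign(y_j-y_i).
  (1,2):dx=-5,dy=+12->D; (1,3):dx=-11,dy=+7->D; (1,4):dx=-1,dy=-2->C; (1,5):dx=-8,dy=+4->D
  (1,6):dx=-2,dy=+2->D; (1,7):dx=-4,dy=-5->C; (1,8):dx=-3,dy=+14->D; (1,9):dx=-6,dy=+9->D
  (1,10):dx=-7,dy=+5->D; (2,3):dx=-6,dy=-5->C; (2,4):dx=+4,dy=-14->D; (2,5):dx=-3,dy=-8->C
  (2,6):dx=+3,dy=-10->D; (2,7):dx=+1,dy=-17->D; (2,8):dx=+2,dy=+2->C; (2,9):dx=-1,dy=-3->C
  (2,10):dx=-2,dy=-7->C; (3,4):dx=+10,dy=-9->D; (3,5):dx=+3,dy=-3->D; (3,6):dx=+9,dy=-5->D
  (3,7):dx=+7,dy=-12->D; (3,8):dx=+8,dy=+7->C; (3,9):dx=+5,dy=+2->C; (3,10):dx=+4,dy=-2->D
  (4,5):dx=-7,dy=+6->D; (4,6):dx=-1,dy=+4->D; (4,7):dx=-3,dy=-3->C; (4,8):dx=-2,dy=+16->D
  (4,9):dx=-5,dy=+11->D; (4,10):dx=-6,dy=+7->D; (5,6):dx=+6,dy=-2->D; (5,7):dx=+4,dy=-9->D
  (5,8):dx=+5,dy=+10->C; (5,9):dx=+2,dy=+5->C; (5,10):dx=+1,dy=+1->C; (6,7):dx=-2,dy=-7->C
  (6,8):dx=-1,dy=+12->D; (6,9):dx=-4,dy=+7->D; (6,10):dx=-5,dy=+3->D; (7,8):dx=+1,dy=+19->C
  (7,9):dx=-2,dy=+14->D; (7,10):dx=-3,dy=+10->D; (8,9):dx=-3,dy=-5->C; (8,10):dx=-4,dy=-9->C
  (9,10):dx=-1,dy=-4->C
Step 2: C = 18, D = 27, total pairs = 45.
Step 3: tau = (C - D)/(n(n-1)/2) = (18 - 27)/45 = -0.200000.
Step 4: Exact two-sided p-value (enumerate n! = 3628800 permutations of y under H0): p = 0.484313.
Step 5: alpha = 0.1. fail to reject H0.

tau_b = -0.2000 (C=18, D=27), p = 0.484313, fail to reject H0.


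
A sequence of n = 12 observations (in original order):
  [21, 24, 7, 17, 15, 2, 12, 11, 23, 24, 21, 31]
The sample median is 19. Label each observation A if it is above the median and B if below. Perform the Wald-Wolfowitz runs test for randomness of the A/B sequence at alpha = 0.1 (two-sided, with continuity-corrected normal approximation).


Step 1: Compute median = 19; label A = above, B = below.
Labels in order: AABBBBBBAAAA  (n_A = 6, n_B = 6)
Step 2: Count runs R = 3.
Step 3: Under H0 (random ordering), E[R] = 2*n_A*n_B/(n_A+n_B) + 1 = 2*6*6/12 + 1 = 7.0000.
        Var[R] = 2*n_A*n_B*(2*n_A*n_B - n_A - n_B) / ((n_A+n_B)^2 * (n_A+n_B-1)) = 4320/1584 = 2.7273.
        SD[R] = 1.6514.
Step 4: Continuity-corrected z = (R + 0.5 - E[R]) / SD[R] = (3 + 0.5 - 7.0000) / 1.6514 = -2.1194.
Step 5: Two-sided p-value via normal approximation = 2*(1 - Phi(|z|)) = 0.034060.
Step 6: alpha = 0.1. reject H0.

R = 3, z = -2.1194, p = 0.034060, reject H0.


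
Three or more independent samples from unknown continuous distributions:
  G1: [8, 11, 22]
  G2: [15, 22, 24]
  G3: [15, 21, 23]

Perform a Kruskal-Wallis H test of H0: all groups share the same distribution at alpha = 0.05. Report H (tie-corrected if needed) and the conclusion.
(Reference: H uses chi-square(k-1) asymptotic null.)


Step 1: Combine all N = 9 observations and assign midranks.
sorted (value, group, rank): (8,G1,1), (11,G1,2), (15,G2,3.5), (15,G3,3.5), (21,G3,5), (22,G1,6.5), (22,G2,6.5), (23,G3,8), (24,G2,9)
Step 2: Sum ranks within each group.
R_1 = 9.5 (n_1 = 3)
R_2 = 19 (n_2 = 3)
R_3 = 16.5 (n_3 = 3)
Step 3: H = 12/(N(N+1)) * sum(R_i^2/n_i) - 3(N+1)
     = 12/(9*10) * (9.5^2/3 + 19^2/3 + 16.5^2/3) - 3*10
     = 0.133333 * 241.167 - 30
     = 2.155556.
Step 4: Ties present; correction factor C = 1 - 12/(9^3 - 9) = 0.983333. Corrected H = 2.155556 / 0.983333 = 2.192090.
Step 5: Under H0, H ~ chi^2(2); p-value = 0.334190.
Step 6: alpha = 0.05. fail to reject H0.

H = 2.1921, df = 2, p = 0.334190, fail to reject H0.


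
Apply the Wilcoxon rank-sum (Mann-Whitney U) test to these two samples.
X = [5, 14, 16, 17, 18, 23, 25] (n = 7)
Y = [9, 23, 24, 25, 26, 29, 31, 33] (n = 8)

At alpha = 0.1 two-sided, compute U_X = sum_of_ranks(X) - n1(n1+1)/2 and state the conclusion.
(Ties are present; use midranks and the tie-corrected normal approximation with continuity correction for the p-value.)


Step 1: Combine and sort all 15 observations; assign midranks.
sorted (value, group): (5,X), (9,Y), (14,X), (16,X), (17,X), (18,X), (23,X), (23,Y), (24,Y), (25,X), (25,Y), (26,Y), (29,Y), (31,Y), (33,Y)
ranks: 5->1, 9->2, 14->3, 16->4, 17->5, 18->6, 23->7.5, 23->7.5, 24->9, 25->10.5, 25->10.5, 26->12, 29->13, 31->14, 33->15
Step 2: Rank sum for X: R1 = 1 + 3 + 4 + 5 + 6 + 7.5 + 10.5 = 37.
Step 3: U_X = R1 - n1(n1+1)/2 = 37 - 7*8/2 = 37 - 28 = 9.
       U_Y = n1*n2 - U_X = 56 - 9 = 47.
Step 4: Ties are present, so use the tie-corrected normal approximation (with continuity correction) for the p-value.
Step 5: p-value = 0.031969; compare to alpha = 0.1. reject H0.

U_X = 9, p = 0.031969, reject H0 at alpha = 0.1.


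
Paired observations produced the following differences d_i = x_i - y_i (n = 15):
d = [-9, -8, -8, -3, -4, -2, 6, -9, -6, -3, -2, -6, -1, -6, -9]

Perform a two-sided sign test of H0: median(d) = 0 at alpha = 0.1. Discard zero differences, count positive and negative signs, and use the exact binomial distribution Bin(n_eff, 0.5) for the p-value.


Step 1: Discard zero differences. Original n = 15; n_eff = number of nonzero differences = 15.
Nonzero differences (with sign): -9, -8, -8, -3, -4, -2, +6, -9, -6, -3, -2, -6, -1, -6, -9
Step 2: Count signs: positive = 1, negative = 14.
Step 3: Under H0: P(positive) = 0.5, so the number of positives S ~ Bin(15, 0.5).
Step 4: Two-sided exact p-value = sum of Bin(15,0.5) probabilities at or below the observed probability = 0.000977.
Step 5: alpha = 0.1. reject H0.

n_eff = 15, pos = 1, neg = 14, p = 0.000977, reject H0.


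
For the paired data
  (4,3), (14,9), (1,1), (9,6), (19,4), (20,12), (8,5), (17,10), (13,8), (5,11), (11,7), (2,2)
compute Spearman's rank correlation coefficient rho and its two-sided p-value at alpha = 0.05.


Step 1: Rank x and y separately (midranks; no ties here).
rank(x): 4->3, 14->9, 1->1, 9->6, 19->11, 20->12, 8->5, 17->10, 13->8, 5->4, 11->7, 2->2
rank(y): 3->3, 9->9, 1->1, 6->6, 4->4, 12->12, 5->5, 10->10, 8->8, 11->11, 7->7, 2->2
Step 2: d_i = R_x(i) - R_y(i); compute d_i^2.
  (3-3)^2=0, (9-9)^2=0, (1-1)^2=0, (6-6)^2=0, (11-4)^2=49, (12-12)^2=0, (5-5)^2=0, (10-10)^2=0, (8-8)^2=0, (4-11)^2=49, (7-7)^2=0, (2-2)^2=0
sum(d^2) = 98.
Step 3: rho = 1 - 6*98 / (12*(12^2 - 1)) = 1 - 588/1716 = 0.657343.
Step 4: Under H0, t = rho * sqrt((n-2)/(1-rho^2)) = 2.7584 ~ t(10).
Step 5: Two-sided p-value from the t-distribution with 10 df = 0.020185.
Step 6: alpha = 0.05. reject H0.

rho = 0.6573, p = 0.020185, reject H0 at alpha = 0.05.


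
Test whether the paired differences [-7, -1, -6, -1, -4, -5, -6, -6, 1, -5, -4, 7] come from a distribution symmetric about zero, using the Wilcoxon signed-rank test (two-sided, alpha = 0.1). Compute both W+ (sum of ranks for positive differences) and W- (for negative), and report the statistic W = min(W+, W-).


Step 1: Drop any zero differences (none here) and take |d_i|.
|d| = [7, 1, 6, 1, 4, 5, 6, 6, 1, 5, 4, 7]
Step 2: Midrank |d_i| (ties get averaged ranks).
ranks: |7|->11.5, |1|->2, |6|->9, |1|->2, |4|->4.5, |5|->6.5, |6|->9, |6|->9, |1|->2, |5|->6.5, |4|->4.5, |7|->11.5
Step 3: Attach original signs; sum ranks with positive sign and with negative sign.
W+ = 2 + 11.5 = 13.5
W- = 11.5 + 2 + 9 + 2 + 4.5 + 6.5 + 9 + 9 + 6.5 + 4.5 = 64.5
(Check: W+ + W- = 78 should equal n(n+1)/2 = 78.)
Step 4: Test statistic W = min(W+, W-) = 13.5.
Step 5: Ties in |d|, so use the tie-corrected normal approximation.
        E[W] = n(n+1)/4 = 12*13/4 = 39.
        Tie groups: |d|=1 (t=3), |d|=4 (t=2), |d|=5 (t=2), |d|=6 (t=3), |d|=7 (t=2); sum(t^3 - t) = 66.
        Var[W] = n(n+1)(2n+1)/24 - sum(t^3-t)/48 = 3900/24 - 66/48 = 161.125.
        z = (W - E[W]) / sqrt(Var[W]) = (13.5 - 39) / 12.6935 = -2.0089.
        Two-sided p = 2*Phi(z) = 0.044548.
Step 6: alpha = 0.1. reject H0.

W+ = 13.5, W- = 64.5, W = min = 13.5, p = 0.044548, reject H0.


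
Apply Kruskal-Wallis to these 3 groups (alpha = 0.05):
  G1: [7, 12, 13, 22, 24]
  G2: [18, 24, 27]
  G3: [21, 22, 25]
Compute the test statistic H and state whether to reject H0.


Step 1: Combine all N = 11 observations and assign midranks.
sorted (value, group, rank): (7,G1,1), (12,G1,2), (13,G1,3), (18,G2,4), (21,G3,5), (22,G1,6.5), (22,G3,6.5), (24,G1,8.5), (24,G2,8.5), (25,G3,10), (27,G2,11)
Step 2: Sum ranks within each group.
R_1 = 21 (n_1 = 5)
R_2 = 23.5 (n_2 = 3)
R_3 = 21.5 (n_3 = 3)
Step 3: H = 12/(N(N+1)) * sum(R_i^2/n_i) - 3(N+1)
     = 12/(11*12) * (21^2/5 + 23.5^2/3 + 21.5^2/3) - 3*12
     = 0.090909 * 426.367 - 36
     = 2.760606.
Step 4: Ties present; correction factor C = 1 - 12/(11^3 - 11) = 0.990909. Corrected H = 2.760606 / 0.990909 = 2.785933.
Step 5: Under H0, H ~ chi^2(2); p-value = 0.248338.
Step 6: alpha = 0.05. fail to reject H0.

H = 2.7859, df = 2, p = 0.248338, fail to reject H0.


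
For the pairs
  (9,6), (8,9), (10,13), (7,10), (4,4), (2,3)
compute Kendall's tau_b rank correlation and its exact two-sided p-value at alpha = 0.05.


Step 1: Enumerate the 15 unordered pairs (i,j) with i<j and classify each by sign(x_j-x_i) * sign(y_j-y_i).
  (1,2):dx=-1,dy=+3->D; (1,3):dx=+1,dy=+7->C; (1,4):dx=-2,dy=+4->D; (1,5):dx=-5,dy=-2->C
  (1,6):dx=-7,dy=-3->C; (2,3):dx=+2,dy=+4->C; (2,4):dx=-1,dy=+1->D; (2,5):dx=-4,dy=-5->C
  (2,6):dx=-6,dy=-6->C; (3,4):dx=-3,dy=-3->C; (3,5):dx=-6,dy=-9->C; (3,6):dx=-8,dy=-10->C
  (4,5):dx=-3,dy=-6->C; (4,6):dx=-5,dy=-7->C; (5,6):dx=-2,dy=-1->C
Step 2: C = 12, D = 3, total pairs = 15.
Step 3: tau = (C - D)/(n(n-1)/2) = (12 - 3)/15 = 0.600000.
Step 4: Exact two-sided p-value (enumerate n! = 720 permutations of y under H0): p = 0.136111.
Step 5: alpha = 0.05. fail to reject H0.

tau_b = 0.6000 (C=12, D=3), p = 0.136111, fail to reject H0.


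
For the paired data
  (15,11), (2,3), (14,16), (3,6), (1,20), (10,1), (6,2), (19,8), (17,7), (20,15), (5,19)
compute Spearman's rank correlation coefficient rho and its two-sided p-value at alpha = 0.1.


Step 1: Rank x and y separately (midranks; no ties here).
rank(x): 15->8, 2->2, 14->7, 3->3, 1->1, 10->6, 6->5, 19->10, 17->9, 20->11, 5->4
rank(y): 11->7, 3->3, 16->9, 6->4, 20->11, 1->1, 2->2, 8->6, 7->5, 15->8, 19->10
Step 2: d_i = R_x(i) - R_y(i); compute d_i^2.
  (8-7)^2=1, (2-3)^2=1, (7-9)^2=4, (3-4)^2=1, (1-11)^2=100, (6-1)^2=25, (5-2)^2=9, (10-6)^2=16, (9-5)^2=16, (11-8)^2=9, (4-10)^2=36
sum(d^2) = 218.
Step 3: rho = 1 - 6*218 / (11*(11^2 - 1)) = 1 - 1308/1320 = 0.009091.
Step 4: Under H0, t = rho * sqrt((n-2)/(1-rho^2)) = 0.0273 ~ t(9).
Step 5: Two-sided p-value from the t-distribution with 9 df = 0.978837.
Step 6: alpha = 0.1. fail to reject H0.

rho = 0.0091, p = 0.978837, fail to reject H0 at alpha = 0.1.


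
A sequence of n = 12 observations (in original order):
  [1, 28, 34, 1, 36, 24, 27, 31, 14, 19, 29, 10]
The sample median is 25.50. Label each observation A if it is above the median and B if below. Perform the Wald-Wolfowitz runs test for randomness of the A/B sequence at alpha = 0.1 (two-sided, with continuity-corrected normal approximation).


Step 1: Compute median = 25.50; label A = above, B = below.
Labels in order: BAABABAABBAB  (n_A = 6, n_B = 6)
Step 2: Count runs R = 9.
Step 3: Under H0 (random ordering), E[R] = 2*n_A*n_B/(n_A+n_B) + 1 = 2*6*6/12 + 1 = 7.0000.
        Var[R] = 2*n_A*n_B*(2*n_A*n_B - n_A - n_B) / ((n_A+n_B)^2 * (n_A+n_B-1)) = 4320/1584 = 2.7273.
        SD[R] = 1.6514.
Step 4: Continuity-corrected z = (R - 0.5 - E[R]) / SD[R] = (9 - 0.5 - 7.0000) / 1.6514 = 0.9083.
Step 5: Two-sided p-value via normal approximation = 2*(1 - Phi(|z|)) = 0.363722.
Step 6: alpha = 0.1. fail to reject H0.

R = 9, z = 0.9083, p = 0.363722, fail to reject H0.


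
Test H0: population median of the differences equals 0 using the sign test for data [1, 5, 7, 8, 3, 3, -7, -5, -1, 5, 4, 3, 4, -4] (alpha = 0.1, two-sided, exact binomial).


Step 1: Discard zero differences. Original n = 14; n_eff = number of nonzero differences = 14.
Nonzero differences (with sign): +1, +5, +7, +8, +3, +3, -7, -5, -1, +5, +4, +3, +4, -4
Step 2: Count signs: positive = 10, negative = 4.
Step 3: Under H0: P(positive) = 0.5, so the number of positives S ~ Bin(14, 0.5).
Step 4: Two-sided exact p-value = sum of Bin(14,0.5) probabilities at or below the observed probability = 0.179565.
Step 5: alpha = 0.1. fail to reject H0.

n_eff = 14, pos = 10, neg = 4, p = 0.179565, fail to reject H0.


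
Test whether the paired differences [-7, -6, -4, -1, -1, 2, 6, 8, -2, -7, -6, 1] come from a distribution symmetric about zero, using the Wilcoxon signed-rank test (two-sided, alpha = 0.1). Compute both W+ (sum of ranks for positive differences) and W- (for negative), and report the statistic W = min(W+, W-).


Step 1: Drop any zero differences (none here) and take |d_i|.
|d| = [7, 6, 4, 1, 1, 2, 6, 8, 2, 7, 6, 1]
Step 2: Midrank |d_i| (ties get averaged ranks).
ranks: |7|->10.5, |6|->8, |4|->6, |1|->2, |1|->2, |2|->4.5, |6|->8, |8|->12, |2|->4.5, |7|->10.5, |6|->8, |1|->2
Step 3: Attach original signs; sum ranks with positive sign and with negative sign.
W+ = 4.5 + 8 + 12 + 2 = 26.5
W- = 10.5 + 8 + 6 + 2 + 2 + 4.5 + 10.5 + 8 = 51.5
(Check: W+ + W- = 78 should equal n(n+1)/2 = 78.)
Step 4: Test statistic W = min(W+, W-) = 26.5.
Step 5: Ties in |d|, so use the tie-corrected normal approximation.
        E[W] = n(n+1)/4 = 12*13/4 = 39.
        Tie groups: |d|=1 (t=3), |d|=2 (t=2), |d|=6 (t=3), |d|=7 (t=2); sum(t^3 - t) = 60.
        Var[W] = n(n+1)(2n+1)/24 - sum(t^3-t)/48 = 3900/24 - 60/48 = 161.25.
        z = (W - E[W]) / sqrt(Var[W]) = (26.5 - 39) / 12.6984 = -0.9844.
        Two-sided p = 2*Phi(z) = 0.324932.
Step 6: alpha = 0.1. fail to reject H0.

W+ = 26.5, W- = 51.5, W = min = 26.5, p = 0.324932, fail to reject H0.


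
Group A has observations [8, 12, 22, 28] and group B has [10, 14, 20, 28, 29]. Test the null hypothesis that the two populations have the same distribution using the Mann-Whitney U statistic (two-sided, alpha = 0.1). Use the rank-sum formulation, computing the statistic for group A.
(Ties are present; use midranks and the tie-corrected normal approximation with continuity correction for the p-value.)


Step 1: Combine and sort all 9 observations; assign midranks.
sorted (value, group): (8,X), (10,Y), (12,X), (14,Y), (20,Y), (22,X), (28,X), (28,Y), (29,Y)
ranks: 8->1, 10->2, 12->3, 14->4, 20->5, 22->6, 28->7.5, 28->7.5, 29->9
Step 2: Rank sum for X: R1 = 1 + 3 + 6 + 7.5 = 17.5.
Step 3: U_X = R1 - n1(n1+1)/2 = 17.5 - 4*5/2 = 17.5 - 10 = 7.5.
       U_Y = n1*n2 - U_X = 20 - 7.5 = 12.5.
Step 4: Ties are present, so use the tie-corrected normal approximation (with continuity correction) for the p-value.
Step 5: p-value = 0.622753; compare to alpha = 0.1. fail to reject H0.

U_X = 7.5, p = 0.622753, fail to reject H0 at alpha = 0.1.


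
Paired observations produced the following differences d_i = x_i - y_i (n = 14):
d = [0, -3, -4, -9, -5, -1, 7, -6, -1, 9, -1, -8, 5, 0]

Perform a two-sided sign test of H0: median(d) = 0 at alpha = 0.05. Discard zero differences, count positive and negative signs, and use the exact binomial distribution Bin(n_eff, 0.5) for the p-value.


Step 1: Discard zero differences. Original n = 14; n_eff = number of nonzero differences = 12.
Nonzero differences (with sign): -3, -4, -9, -5, -1, +7, -6, -1, +9, -1, -8, +5
Step 2: Count signs: positive = 3, negative = 9.
Step 3: Under H0: P(positive) = 0.5, so the number of positives S ~ Bin(12, 0.5).
Step 4: Two-sided exact p-value = sum of Bin(12,0.5) probabilities at or below the observed probability = 0.145996.
Step 5: alpha = 0.05. fail to reject H0.

n_eff = 12, pos = 3, neg = 9, p = 0.145996, fail to reject H0.
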